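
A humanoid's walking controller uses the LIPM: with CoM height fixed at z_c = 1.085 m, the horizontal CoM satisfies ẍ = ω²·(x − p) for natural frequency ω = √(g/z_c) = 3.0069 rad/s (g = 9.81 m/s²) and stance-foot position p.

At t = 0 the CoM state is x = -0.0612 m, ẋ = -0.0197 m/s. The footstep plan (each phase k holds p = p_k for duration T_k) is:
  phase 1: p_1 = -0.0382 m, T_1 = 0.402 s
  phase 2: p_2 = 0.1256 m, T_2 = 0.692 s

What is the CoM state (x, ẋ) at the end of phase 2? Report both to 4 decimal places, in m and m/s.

phase 1: p=-0.0382, T=0.402, ωT=1.208774, cosh=1.823969, sinh=1.525406; start (x,ẋ)=(-0.061200, -0.019700) → end (x,ẋ)=(-0.090145, -0.141427)
phase 2: p=0.1256, T=0.692, ωT=2.080775, cosh=4.067753, sinh=3.942920; start (x,ẋ)=(-0.090145, -0.141427) → end (x,ẋ)=(-0.937450, -3.133158)

x = -0.9375, ẋ = -3.1332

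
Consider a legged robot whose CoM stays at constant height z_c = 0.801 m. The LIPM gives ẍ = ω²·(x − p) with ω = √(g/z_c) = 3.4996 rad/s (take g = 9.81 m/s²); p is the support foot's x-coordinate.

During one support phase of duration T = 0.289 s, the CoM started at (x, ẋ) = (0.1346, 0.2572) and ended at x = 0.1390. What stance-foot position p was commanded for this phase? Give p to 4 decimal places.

ωT = 3.4996·0.289 = 1.011384; cosh(ωT) = 1.556560, sinh(ωT) = 1.192845
x(T) = p + (x₀−p)·cosh(ωT) + (ẋ₀/ω)·sinh(ωT) ⇒ p·(1 − cosh) = x(T) − x₀·cosh − (ẋ₀/ω)·sinh
numerator   = 0.1390 − (0.1346)·1.556560 − (0.2572/3.4996)·1.192845 = -0.158180
denominator = 1 − 1.556560 = -0.556560
p = -0.158180 / -0.556560 = 0.2842

p = 0.2842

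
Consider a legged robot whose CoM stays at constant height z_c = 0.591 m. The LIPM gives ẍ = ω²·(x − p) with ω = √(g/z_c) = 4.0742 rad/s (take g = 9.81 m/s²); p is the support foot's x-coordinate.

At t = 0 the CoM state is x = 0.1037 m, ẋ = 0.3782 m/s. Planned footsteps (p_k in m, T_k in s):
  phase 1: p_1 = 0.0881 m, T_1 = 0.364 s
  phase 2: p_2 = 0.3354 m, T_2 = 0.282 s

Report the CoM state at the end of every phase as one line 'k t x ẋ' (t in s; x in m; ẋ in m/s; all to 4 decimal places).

1 0.3640 0.3182 1.0089
2 0.6460 0.6569 1.6520

phase 1: p=0.0881, T=0.364, ωT=1.483009, cosh=2.316568, sinh=2.089615; start (x,ẋ)=(0.103700, 0.378200) → end (x,ẋ)=(0.318213, 1.008937)
phase 2: p=0.3354, T=0.282, ωT=1.148924, cosh=1.735888, sinh=1.418910; start (x,ẋ)=(0.318213, 1.008937) → end (x,ẋ)=(0.656945, 1.652046)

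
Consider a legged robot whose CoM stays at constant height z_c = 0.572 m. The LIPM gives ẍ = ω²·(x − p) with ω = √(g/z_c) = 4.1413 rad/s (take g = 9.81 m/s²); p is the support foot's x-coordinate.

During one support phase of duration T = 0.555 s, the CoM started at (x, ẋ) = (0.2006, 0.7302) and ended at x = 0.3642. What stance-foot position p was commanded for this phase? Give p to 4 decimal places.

p = 0.3757

ωT = 4.1413·0.555 = 2.298422; cosh(ωT) = 5.029434, sinh(ωT) = 4.929017
x(T) = p + (x₀−p)·cosh(ωT) + (ẋ₀/ω)·sinh(ωT) ⇒ p·(1 − cosh) = x(T) − x₀·cosh − (ẋ₀/ω)·sinh
numerator   = 0.3642 − (0.2006)·5.029434 − (0.7302/4.1413)·4.929017 = -1.513796
denominator = 1 − 5.029434 = -4.029434
p = -1.513796 / -4.029434 = 0.3757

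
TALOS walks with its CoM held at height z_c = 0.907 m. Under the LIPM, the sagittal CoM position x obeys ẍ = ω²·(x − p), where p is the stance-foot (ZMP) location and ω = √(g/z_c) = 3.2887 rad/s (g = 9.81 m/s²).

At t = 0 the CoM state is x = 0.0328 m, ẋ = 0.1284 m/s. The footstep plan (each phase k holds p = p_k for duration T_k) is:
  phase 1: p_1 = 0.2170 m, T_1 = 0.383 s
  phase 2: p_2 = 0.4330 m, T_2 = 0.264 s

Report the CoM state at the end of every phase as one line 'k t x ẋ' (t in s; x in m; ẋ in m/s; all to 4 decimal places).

1 0.3830 -0.0704 -0.7369
2 0.6470 -0.4923 -2.6576

phase 1: p=0.2170, T=0.383, ωT=1.259572, cosh=1.903844, sinh=1.620069; start (x,ẋ)=(0.032800, 0.128400) → end (x,ẋ)=(-0.070436, -0.736949)
phase 2: p=0.4330, T=0.264, ωT=0.868217, cosh=1.401179, sinh=0.981480; start (x,ẋ)=(-0.070436, -0.736949) → end (x,ẋ)=(-0.492339, -2.657585)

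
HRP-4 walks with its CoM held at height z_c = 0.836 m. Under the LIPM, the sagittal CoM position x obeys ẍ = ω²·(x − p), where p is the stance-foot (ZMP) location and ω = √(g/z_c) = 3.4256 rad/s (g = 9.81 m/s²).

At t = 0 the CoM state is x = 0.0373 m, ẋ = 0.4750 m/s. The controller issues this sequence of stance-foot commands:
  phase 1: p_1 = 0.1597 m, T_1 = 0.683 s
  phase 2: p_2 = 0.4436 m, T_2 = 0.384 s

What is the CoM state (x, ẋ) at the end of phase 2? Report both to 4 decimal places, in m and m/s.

x = 0.1876, ẋ = -0.5928

phase 1: p=0.1597, T=0.683, ωT=2.339685, cosh=5.237161, sinh=5.140803; start (x,ẋ)=(0.037300, 0.475000) → end (x,ẋ)=(0.231505, 0.332147)
phase 2: p=0.4436, T=0.384, ωT=1.315430, cosh=1.997357, sinh=1.728998; start (x,ẋ)=(0.231505, 0.332147) → end (x,ẋ)=(0.187614, -0.592795)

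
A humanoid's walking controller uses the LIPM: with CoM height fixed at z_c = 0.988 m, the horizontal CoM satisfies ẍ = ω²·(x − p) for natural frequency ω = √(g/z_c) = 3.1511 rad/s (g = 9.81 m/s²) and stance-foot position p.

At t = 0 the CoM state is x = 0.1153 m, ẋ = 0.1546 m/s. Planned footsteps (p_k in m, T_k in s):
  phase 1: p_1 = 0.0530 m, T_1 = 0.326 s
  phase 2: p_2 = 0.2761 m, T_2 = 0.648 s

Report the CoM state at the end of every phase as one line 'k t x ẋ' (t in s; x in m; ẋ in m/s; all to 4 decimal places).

phase 1: p=0.0530, T=0.326, ωT=1.027259, cosh=1.575692, sinh=1.217705; start (x,ẋ)=(0.115300, 0.154600) → end (x,ẋ)=(0.210909, 0.482654)
phase 2: p=0.2761, T=0.648, ωT=2.041913, cosh=3.917557, sinh=3.787777; start (x,ẋ)=(0.210909, 0.482654) → end (x,ẋ)=(0.600884, 1.112726)

1 0.3260 0.2109 0.4827
2 0.9740 0.6009 1.1127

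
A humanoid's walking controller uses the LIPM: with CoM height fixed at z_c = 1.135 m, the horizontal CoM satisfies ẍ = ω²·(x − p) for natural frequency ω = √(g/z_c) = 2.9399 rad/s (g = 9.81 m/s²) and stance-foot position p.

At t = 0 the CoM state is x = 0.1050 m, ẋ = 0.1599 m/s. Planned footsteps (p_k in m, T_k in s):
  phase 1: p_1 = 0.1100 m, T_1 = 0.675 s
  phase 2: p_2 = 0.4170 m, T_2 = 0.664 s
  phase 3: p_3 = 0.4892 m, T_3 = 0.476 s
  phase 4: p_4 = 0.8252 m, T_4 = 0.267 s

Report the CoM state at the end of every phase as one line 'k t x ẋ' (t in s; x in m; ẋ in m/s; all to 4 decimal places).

phase 1: p=0.1100, T=0.675, ωT=1.984433, cosh=3.706188, sinh=3.568730; start (x,ẋ)=(0.105000, 0.159900) → end (x,ẋ)=(0.285571, 0.540161)
phase 2: p=0.4170, T=0.664, ωT=1.952094, cosh=3.592697, sinh=3.450721; start (x,ẋ)=(0.285571, 0.540161) → end (x,ẋ)=(0.578831, 0.607316)
phase 3: p=0.4892, T=0.476, ωT=1.399392, cosh=2.149742, sinh=1.902995; start (x,ẋ)=(0.578831, 0.607316) → end (x,ẋ)=(1.074999, 1.807024)
phase 4: p=0.8252, T=0.267, ωT=0.784953, cosh=1.324223, sinh=0.868082; start (x,ẋ)=(1.074999, 1.807024) → end (x,ẋ)=(1.689560, 3.030408)

1 0.6750 0.2856 0.5402
2 1.3390 0.5788 0.6073
3 1.8150 1.0750 1.8070
4 2.0820 1.6896 3.0304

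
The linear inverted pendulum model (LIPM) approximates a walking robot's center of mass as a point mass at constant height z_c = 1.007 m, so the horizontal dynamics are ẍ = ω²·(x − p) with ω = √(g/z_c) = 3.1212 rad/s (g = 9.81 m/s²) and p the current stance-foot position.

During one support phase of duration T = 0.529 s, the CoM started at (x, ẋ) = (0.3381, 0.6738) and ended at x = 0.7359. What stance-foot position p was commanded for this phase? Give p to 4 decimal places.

ωT = 3.1212·0.529 = 1.651115; cosh(ωT) = 2.702312, sinh(ωT) = 2.510476
x(T) = p + (x₀−p)·cosh(ωT) + (ẋ₀/ω)·sinh(ωT) ⇒ p·(1 − cosh) = x(T) − x₀·cosh − (ẋ₀/ω)·sinh
numerator   = 0.7359 − (0.3381)·2.702312 − (0.6738/3.1212)·2.510476 = -0.719709
denominator = 1 − 2.702312 = -1.702312
p = -0.719709 / -1.702312 = 0.4228

p = 0.4228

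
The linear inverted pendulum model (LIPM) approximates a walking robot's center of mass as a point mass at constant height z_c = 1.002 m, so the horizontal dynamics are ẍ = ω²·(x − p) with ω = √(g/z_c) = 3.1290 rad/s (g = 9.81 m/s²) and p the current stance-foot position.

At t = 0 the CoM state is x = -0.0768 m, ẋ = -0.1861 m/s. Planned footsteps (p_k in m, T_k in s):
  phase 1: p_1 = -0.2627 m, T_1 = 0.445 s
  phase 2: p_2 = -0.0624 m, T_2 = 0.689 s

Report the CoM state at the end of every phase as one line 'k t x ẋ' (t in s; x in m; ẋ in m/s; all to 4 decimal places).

1 0.4450 0.0222 0.7006
2 1.1340 1.2615 4.1931

phase 1: p=-0.2627, T=0.445, ωT=1.392405, cosh=2.136497, sinh=1.888020; start (x,ẋ)=(-0.076800, -0.186100) → end (x,ẋ)=(0.022183, 0.700624)
phase 2: p=-0.0624, T=0.689, ωT=2.155881, cosh=4.375648, sinh=4.259847; start (x,ẋ)=(0.022183, 0.700624) → end (x,ẋ)=(1.261541, 4.193096)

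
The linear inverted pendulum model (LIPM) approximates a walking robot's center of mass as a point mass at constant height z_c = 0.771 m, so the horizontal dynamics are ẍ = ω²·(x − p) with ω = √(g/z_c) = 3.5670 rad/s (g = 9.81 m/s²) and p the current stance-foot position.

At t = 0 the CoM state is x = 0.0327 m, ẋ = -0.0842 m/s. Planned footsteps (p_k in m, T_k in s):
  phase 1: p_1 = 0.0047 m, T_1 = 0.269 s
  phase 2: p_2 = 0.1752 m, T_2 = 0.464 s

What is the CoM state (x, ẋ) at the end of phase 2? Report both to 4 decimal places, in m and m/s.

phase 1: p=0.0047, T=0.269, ωT=0.959523, cosh=1.496763, sinh=1.113688; start (x,ẋ)=(0.032700, -0.084200) → end (x,ẋ)=(0.020320, -0.014797)
phase 2: p=0.1752, T=0.464, ωT=1.655088, cosh=2.712308, sinh=2.521233; start (x,ẋ)=(0.020320, -0.014797) → end (x,ẋ)=(-0.255340, -1.433002)

x = -0.2553, ẋ = -1.4330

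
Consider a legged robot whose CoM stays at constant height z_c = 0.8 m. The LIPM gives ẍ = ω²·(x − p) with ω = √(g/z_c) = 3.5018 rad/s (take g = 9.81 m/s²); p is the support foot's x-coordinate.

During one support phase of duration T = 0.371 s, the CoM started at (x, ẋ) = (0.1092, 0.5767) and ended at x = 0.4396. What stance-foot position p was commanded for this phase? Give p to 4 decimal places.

ωT = 3.5018·0.371 = 1.299168; cosh(ωT) = 1.969502, sinh(ωT) = 1.696743
x(T) = p + (x₀−p)·cosh(ωT) + (ẋ₀/ω)·sinh(ωT) ⇒ p·(1 − cosh) = x(T) − x₀·cosh − (ẋ₀/ω)·sinh
numerator   = 0.4396 − (0.1092)·1.969502 − (0.5767/3.5018)·1.696743 = -0.054901
denominator = 1 − 1.969502 = -0.969502
p = -0.054901 / -0.969502 = 0.0566

p = 0.0566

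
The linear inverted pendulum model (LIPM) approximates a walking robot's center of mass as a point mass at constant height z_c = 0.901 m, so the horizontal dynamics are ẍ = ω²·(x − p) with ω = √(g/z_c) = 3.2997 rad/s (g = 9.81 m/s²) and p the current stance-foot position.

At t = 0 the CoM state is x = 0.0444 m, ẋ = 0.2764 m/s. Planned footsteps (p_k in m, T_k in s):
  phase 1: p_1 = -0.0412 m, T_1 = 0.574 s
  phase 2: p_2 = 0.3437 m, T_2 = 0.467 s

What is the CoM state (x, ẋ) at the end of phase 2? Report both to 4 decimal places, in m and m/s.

x = 2.0317, ẋ = 5.8418

phase 1: p=-0.0412, T=0.574, ωT=1.894028, cosh=3.398274, sinh=3.247810; start (x,ẋ)=(0.044400, 0.276400) → end (x,ẋ)=(0.521746, 1.856641)
phase 2: p=0.3437, T=0.467, ωT=1.540960, cosh=2.441623, sinh=2.227447; start (x,ẋ)=(0.521746, 1.856641) → end (x,ẋ)=(2.031737, 5.841836)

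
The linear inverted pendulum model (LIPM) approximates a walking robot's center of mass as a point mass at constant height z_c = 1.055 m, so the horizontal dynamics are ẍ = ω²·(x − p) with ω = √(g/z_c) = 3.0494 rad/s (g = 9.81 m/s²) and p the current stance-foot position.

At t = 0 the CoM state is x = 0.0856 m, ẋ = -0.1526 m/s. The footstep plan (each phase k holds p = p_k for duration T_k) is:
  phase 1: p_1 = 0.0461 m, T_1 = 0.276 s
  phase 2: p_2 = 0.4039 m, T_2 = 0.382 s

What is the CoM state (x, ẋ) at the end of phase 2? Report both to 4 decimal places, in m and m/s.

x = -0.2586, ẋ = -1.7164

phase 1: p=0.0461, T=0.276, ωT=0.841634, cosh=1.375581, sinh=0.944575; start (x,ẋ)=(0.085600, -0.152600) → end (x,ẋ)=(0.053166, -0.096138)
phase 2: p=0.4039, T=0.382, ωT=1.164871, cosh=1.758736, sinh=1.446773; start (x,ẋ)=(0.053166, -0.096138) → end (x,ẋ)=(-0.258560, -1.716445)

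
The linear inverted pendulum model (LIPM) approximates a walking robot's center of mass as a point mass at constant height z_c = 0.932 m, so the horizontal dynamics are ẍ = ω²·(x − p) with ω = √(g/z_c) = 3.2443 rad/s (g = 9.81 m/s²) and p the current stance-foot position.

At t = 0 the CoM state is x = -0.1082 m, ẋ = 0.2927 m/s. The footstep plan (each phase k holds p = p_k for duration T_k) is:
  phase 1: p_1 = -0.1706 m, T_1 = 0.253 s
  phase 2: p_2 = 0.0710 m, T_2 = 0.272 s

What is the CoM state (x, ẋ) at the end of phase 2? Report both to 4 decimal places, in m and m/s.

x = 0.1456, ẋ = 0.5828

phase 1: p=-0.1706, T=0.253, ωT=0.820808, cosh=1.356205, sinh=0.916129; start (x,ẋ)=(-0.108200, 0.292700) → end (x,ẋ)=(-0.003320, 0.582427)
phase 2: p=0.0710, T=0.272, ωT=0.882450, cosh=1.415290, sinh=1.001522; start (x,ẋ)=(-0.003320, 0.582427) → end (x,ẋ)=(0.145612, 0.582820)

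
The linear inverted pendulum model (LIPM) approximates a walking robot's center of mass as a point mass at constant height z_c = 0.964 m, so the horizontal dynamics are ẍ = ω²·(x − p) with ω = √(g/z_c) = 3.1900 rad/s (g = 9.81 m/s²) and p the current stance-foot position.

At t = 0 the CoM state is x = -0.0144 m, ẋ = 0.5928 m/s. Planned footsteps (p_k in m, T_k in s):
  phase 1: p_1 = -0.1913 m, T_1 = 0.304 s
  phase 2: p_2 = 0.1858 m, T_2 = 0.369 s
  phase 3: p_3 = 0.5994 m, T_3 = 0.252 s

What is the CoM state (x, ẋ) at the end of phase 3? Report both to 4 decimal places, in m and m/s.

x = 2.1194, ẋ = 5.6066

phase 1: p=-0.1913, T=0.304, ωT=0.969760, cosh=1.508243, sinh=1.129069; start (x,ẋ)=(-0.014400, 0.592800) → end (x,ẋ)=(0.285324, 1.531232)
phase 2: p=0.1858, T=0.369, ωT=1.177110, cosh=1.776575, sinh=1.468407; start (x,ẋ)=(0.285324, 1.531232) → end (x,ẋ)=(1.067462, 3.186541)
phase 3: p=0.5994, T=0.252, ωT=0.803880, cosh=1.340891, sinh=0.893302; start (x,ẋ)=(1.067462, 3.186541) → end (x,ẋ)=(2.119353, 5.606608)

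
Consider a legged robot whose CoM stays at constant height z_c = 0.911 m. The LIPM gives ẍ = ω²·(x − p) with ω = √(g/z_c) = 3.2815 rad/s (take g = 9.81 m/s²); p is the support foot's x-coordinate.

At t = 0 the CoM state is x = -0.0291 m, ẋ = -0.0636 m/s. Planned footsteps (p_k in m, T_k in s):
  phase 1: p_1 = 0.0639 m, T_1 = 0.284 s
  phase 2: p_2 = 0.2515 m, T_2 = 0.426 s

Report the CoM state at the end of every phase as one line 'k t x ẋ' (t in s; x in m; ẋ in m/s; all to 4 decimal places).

1 0.2840 -0.0933 -0.4207
2 0.7100 -0.7323 -3.0527

phase 1: p=0.0639, T=0.284, ωT=0.931946, cosh=1.466616, sinh=1.072830; start (x,ẋ)=(-0.029100, -0.063600) → end (x,ẋ)=(-0.093288, -0.420682)
phase 2: p=0.2515, T=0.426, ωT=1.397919, cosh=2.146940, sinh=1.899830; start (x,ẋ)=(-0.093288, -0.420682) → end (x,ẋ)=(-0.732295, -3.052690)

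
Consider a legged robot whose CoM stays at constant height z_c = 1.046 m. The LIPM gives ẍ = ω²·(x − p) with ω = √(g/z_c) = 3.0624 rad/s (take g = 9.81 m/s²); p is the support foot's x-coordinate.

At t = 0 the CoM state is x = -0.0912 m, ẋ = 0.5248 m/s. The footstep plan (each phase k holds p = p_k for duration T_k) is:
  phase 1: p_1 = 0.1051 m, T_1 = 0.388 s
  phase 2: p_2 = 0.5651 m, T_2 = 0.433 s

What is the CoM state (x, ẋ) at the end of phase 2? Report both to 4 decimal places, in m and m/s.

phase 1: p=0.1051, T=0.388, ωT=1.188211, cosh=1.792986, sinh=1.488220; start (x,ẋ)=(-0.091200, 0.524800) → end (x,ẋ)=(0.008171, 0.046317)
phase 2: p=0.5651, T=0.433, ωT=1.326019, cosh=2.015777, sinh=1.750245; start (x,ẋ)=(0.008171, 0.046317) → end (x,ẋ)=(-0.531072, -2.891745)

x = -0.5311, ẋ = -2.8917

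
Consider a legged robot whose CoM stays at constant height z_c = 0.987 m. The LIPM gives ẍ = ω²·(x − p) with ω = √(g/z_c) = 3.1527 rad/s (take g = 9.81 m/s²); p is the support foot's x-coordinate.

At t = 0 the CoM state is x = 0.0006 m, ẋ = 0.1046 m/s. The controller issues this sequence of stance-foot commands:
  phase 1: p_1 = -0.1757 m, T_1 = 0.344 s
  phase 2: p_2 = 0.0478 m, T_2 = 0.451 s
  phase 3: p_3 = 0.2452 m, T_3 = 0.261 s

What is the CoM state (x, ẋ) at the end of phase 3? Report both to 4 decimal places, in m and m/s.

phase 1: p=-0.1757, T=0.344, ωT=1.084529, cosh=1.648053, sinh=1.309992; start (x,ẋ)=(0.000600, 0.104600) → end (x,ẋ)=(0.158315, 0.900508)
phase 2: p=0.0478, T=0.451, ωT=1.421868, cosh=2.193059, sinh=1.951796; start (x,ẋ)=(0.158315, 0.900508) → end (x,ẋ)=(0.847658, 2.654910)
phase 3: p=0.2452, T=0.261, ωT=0.822855, cosh=1.358083, sinh=0.918907; start (x,ẋ)=(0.847658, 2.654910) → end (x,ẋ)=(1.837206, 5.350932)

x = 1.8372, ẋ = 5.3509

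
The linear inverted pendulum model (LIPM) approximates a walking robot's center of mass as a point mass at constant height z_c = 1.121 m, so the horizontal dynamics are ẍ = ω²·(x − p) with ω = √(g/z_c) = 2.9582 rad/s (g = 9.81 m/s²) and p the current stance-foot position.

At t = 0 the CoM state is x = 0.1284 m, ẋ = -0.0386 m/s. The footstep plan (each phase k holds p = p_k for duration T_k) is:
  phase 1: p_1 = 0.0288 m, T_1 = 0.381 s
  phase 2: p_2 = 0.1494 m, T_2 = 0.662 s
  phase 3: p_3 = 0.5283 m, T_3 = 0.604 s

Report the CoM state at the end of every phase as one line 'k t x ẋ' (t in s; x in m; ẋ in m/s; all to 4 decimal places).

1 0.3810 0.1806 0.3412
2 1.0430 0.6628 1.5539
3 1.6470 2.4650 5.9228

phase 1: p=0.0288, T=0.381, ωT=1.127074, cosh=1.705296, sinh=1.381316; start (x,ẋ)=(0.128400, -0.038600) → end (x,ẋ)=(0.180623, 0.341162)
phase 2: p=0.1494, T=0.662, ωT=1.958328, cosh=3.614282, sinh=3.473188; start (x,ẋ)=(0.180623, 0.341162) → end (x,ẋ)=(0.662805, 1.553857)
phase 3: p=0.5283, T=0.604, ωT=1.786753, cosh=3.068769, sinh=2.901266; start (x,ẋ)=(0.662805, 1.553857) → end (x,ẋ)=(2.465015, 5.922819)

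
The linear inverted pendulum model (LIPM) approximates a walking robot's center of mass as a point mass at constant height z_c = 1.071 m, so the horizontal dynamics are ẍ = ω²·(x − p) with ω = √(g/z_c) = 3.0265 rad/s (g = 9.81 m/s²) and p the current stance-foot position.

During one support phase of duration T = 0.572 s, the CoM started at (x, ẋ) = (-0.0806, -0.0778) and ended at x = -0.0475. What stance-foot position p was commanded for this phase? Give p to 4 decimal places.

p = -0.1347

ωT = 3.0265·0.572 = 1.731158; cosh(ωT) = 2.912134, sinh(ωT) = 2.735055
x(T) = p + (x₀−p)·cosh(ωT) + (ẋ₀/ω)·sinh(ωT) ⇒ p·(1 − cosh) = x(T) − x₀·cosh − (ẋ₀/ω)·sinh
numerator   = -0.0475 − (-0.0806)·2.912134 − (-0.0778/3.0265)·2.735055 = 0.257526
denominator = 1 − 2.912134 = -1.912134
p = 0.257526 / -1.912134 = -0.1347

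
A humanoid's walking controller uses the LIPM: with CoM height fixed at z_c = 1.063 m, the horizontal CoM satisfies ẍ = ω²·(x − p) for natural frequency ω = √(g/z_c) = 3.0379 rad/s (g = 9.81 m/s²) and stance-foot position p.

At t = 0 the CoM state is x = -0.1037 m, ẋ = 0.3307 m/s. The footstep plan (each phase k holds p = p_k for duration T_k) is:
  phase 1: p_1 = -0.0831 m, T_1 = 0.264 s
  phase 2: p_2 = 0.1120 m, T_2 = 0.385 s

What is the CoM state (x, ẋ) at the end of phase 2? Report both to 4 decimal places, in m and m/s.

x = 0.0755, ẋ = 0.1278

phase 1: p=-0.0831, T=0.264, ωT=0.802006, cosh=1.339219, sinh=0.890790; start (x,ẋ)=(-0.103700, 0.330700) → end (x,ẋ)=(-0.013718, 0.387133)
phase 2: p=0.1120, T=0.385, ωT=1.169592, cosh=1.765585, sinh=1.455091; start (x,ẋ)=(-0.013718, 0.387133) → end (x,ẋ)=(0.075463, 0.127789)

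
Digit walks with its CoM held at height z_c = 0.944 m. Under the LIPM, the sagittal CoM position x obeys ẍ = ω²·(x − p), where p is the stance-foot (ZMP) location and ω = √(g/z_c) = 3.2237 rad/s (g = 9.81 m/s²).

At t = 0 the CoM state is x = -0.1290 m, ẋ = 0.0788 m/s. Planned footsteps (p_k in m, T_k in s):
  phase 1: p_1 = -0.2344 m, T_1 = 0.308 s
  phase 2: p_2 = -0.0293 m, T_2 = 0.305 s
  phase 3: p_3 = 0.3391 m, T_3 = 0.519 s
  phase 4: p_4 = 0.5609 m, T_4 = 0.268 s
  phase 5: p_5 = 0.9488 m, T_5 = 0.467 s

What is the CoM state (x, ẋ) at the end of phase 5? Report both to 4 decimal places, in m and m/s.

phase 1: p=-0.2344, T=0.308, ωT=0.992900, cosh=1.534775, sinh=1.164274; start (x,ẋ)=(-0.129000, 0.078800) → end (x,ẋ)=(-0.044175, 0.516535)
phase 2: p=-0.0293, T=0.305, ωT=0.983228, cosh=1.523587, sinh=1.149485; start (x,ẋ)=(-0.044175, 0.516535) → end (x,ẋ)=(0.132219, 0.731864)
phase 3: p=0.3391, T=0.519, ωT=1.673100, cosh=2.758164, sinh=2.570499; start (x,ẋ)=(0.132219, 0.731864) → end (x,ẋ)=(0.352059, 0.304278)
phase 4: p=0.5609, T=0.268, ωT=0.863952, cosh=1.397005, sinh=0.975512; start (x,ẋ)=(0.352059, 0.304278) → end (x,ẋ)=(0.361224, -0.231678)
phase 5: p=0.9488, T=0.467, ωT=1.505468, cosh=2.364088, sinh=2.142174; start (x,ẋ)=(0.361224, -0.231678) → end (x,ẋ)=(-0.594233, -4.605345)

x = -0.5942, ẋ = -4.6053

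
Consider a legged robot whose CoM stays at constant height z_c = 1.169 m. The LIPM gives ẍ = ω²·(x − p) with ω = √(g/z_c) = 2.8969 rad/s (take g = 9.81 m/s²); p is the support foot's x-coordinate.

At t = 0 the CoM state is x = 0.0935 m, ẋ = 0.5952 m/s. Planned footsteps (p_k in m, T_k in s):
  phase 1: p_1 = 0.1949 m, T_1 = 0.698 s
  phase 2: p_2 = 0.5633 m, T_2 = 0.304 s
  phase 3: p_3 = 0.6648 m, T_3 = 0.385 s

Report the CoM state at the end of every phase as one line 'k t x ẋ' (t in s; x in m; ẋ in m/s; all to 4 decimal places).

phase 1: p=0.1949, T=0.698, ωT=2.022036, cosh=3.843038, sinh=3.710652; start (x,ẋ)=(0.093500, 0.595200) → end (x,ẋ)=(0.567610, 1.197388)
phase 2: p=0.5633, T=0.304, ωT=0.880658, cosh=1.413498, sinh=0.998988; start (x,ẋ)=(0.567610, 1.197388) → end (x,ẋ)=(0.982309, 1.704980)
phase 3: p=0.6648, T=0.385, ωT=1.115306, cosh=1.689159, sinh=1.361344; start (x,ẋ)=(0.982309, 1.704980) → end (x,ẋ)=(2.002346, 4.132133)

1 0.6980 0.5676 1.1974
2 1.0020 0.9823 1.7050
3 1.3870 2.0023 4.1321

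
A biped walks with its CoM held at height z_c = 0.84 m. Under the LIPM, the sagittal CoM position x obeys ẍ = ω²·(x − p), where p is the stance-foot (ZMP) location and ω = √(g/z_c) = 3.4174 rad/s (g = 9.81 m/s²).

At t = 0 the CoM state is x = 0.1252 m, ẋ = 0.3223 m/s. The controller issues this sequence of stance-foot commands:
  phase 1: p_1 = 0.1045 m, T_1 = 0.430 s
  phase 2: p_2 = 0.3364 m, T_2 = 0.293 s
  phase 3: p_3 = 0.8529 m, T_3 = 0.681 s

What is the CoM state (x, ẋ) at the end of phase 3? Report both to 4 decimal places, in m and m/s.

phase 1: p=0.1045, T=0.430, ωT=1.469482, cosh=2.288514, sinh=2.058469; start (x,ẋ)=(0.125200, 0.322300) → end (x,ẋ)=(0.346009, 0.883204)
phase 2: p=0.3364, T=0.293, ωT=1.001298, cosh=1.544608, sinh=1.177205; start (x,ẋ)=(0.346009, 0.883204) → end (x,ẋ)=(0.655484, 1.402863)
phase 3: p=0.8529, T=0.681, ωT=2.327249, cosh=5.173637, sinh=5.076073; start (x,ẋ)=(0.655484, 1.402863) → end (x,ẋ)=(1.915299, 3.833331)

x = 1.9153, ẋ = 3.8333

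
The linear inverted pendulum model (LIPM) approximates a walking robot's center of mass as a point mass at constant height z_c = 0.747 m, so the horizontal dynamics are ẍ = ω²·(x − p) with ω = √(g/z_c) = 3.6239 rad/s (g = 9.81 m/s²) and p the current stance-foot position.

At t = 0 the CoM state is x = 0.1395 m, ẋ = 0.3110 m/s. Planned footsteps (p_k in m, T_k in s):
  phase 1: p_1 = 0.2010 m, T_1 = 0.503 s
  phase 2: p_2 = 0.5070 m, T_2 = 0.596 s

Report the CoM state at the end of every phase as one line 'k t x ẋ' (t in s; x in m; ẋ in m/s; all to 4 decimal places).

1 0.5030 0.2644 0.3159
2 1.0990 -0.1860 -2.3736

phase 1: p=0.2010, T=0.503, ωT=1.822822, cosh=3.175434, sinh=3.013864; start (x,ẋ)=(0.139500, 0.311000) → end (x,ẋ)=(0.264358, 0.315860)
phase 2: p=0.5070, T=0.596, ωT=2.159844, cosh=4.392566, sinh=4.277223; start (x,ẋ)=(0.264358, 0.315860) → end (x,ẋ)=(-0.186016, -2.373567)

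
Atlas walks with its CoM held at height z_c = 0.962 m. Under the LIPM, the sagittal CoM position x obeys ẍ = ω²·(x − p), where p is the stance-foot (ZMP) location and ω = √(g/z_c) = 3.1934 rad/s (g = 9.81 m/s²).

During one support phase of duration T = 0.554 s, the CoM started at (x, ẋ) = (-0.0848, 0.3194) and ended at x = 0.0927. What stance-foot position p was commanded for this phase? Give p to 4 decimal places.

ωT = 3.1934·0.554 = 1.769144; cosh(ωT) = 3.018153, sinh(ωT) = 2.847674
x(T) = p + (x₀−p)·cosh(ωT) + (ẋ₀/ω)·sinh(ωT) ⇒ p·(1 − cosh) = x(T) − x₀·cosh − (ẋ₀/ω)·sinh
numerator   = 0.0927 − (-0.0848)·3.018153 − (0.3194/3.1934)·2.847674 = 0.063818
denominator = 1 − 3.018153 = -2.018153
p = 0.063818 / -2.018153 = -0.0316

p = -0.0316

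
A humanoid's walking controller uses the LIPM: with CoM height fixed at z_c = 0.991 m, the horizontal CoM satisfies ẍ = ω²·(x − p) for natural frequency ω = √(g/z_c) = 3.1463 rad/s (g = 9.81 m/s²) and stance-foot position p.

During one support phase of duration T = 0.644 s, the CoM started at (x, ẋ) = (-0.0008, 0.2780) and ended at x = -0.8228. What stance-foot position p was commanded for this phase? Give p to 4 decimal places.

p = 0.4019

ωT = 3.1463·0.644 = 2.026217; cosh(ωT) = 3.858586, sinh(ωT) = 3.726752
x(T) = p + (x₀−p)·cosh(ωT) + (ẋ₀/ω)·sinh(ωT) ⇒ p·(1 − cosh) = x(T) − x₀·cosh − (ẋ₀/ω)·sinh
numerator   = -0.8228 − (-0.0008)·3.858586 − (0.2780/3.1463)·3.726752 = -1.149001
denominator = 1 − 3.858586 = -2.858586
p = -1.149001 / -2.858586 = 0.4019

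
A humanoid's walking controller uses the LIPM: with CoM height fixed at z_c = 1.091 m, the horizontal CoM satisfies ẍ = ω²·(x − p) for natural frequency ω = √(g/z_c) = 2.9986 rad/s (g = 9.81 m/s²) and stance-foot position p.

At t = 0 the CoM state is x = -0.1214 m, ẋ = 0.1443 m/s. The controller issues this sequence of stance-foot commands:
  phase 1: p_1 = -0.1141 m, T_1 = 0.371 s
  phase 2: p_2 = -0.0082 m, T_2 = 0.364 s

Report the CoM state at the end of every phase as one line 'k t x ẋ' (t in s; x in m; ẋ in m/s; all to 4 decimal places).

1 0.3710 -0.0611 0.2135
2 0.7350 -0.0018 0.1441

phase 1: p=-0.1141, T=0.371, ωT=1.112481, cosh=1.685319, sinh=1.356576; start (x,ẋ)=(-0.121400, 0.144300) → end (x,ẋ)=(-0.061121, 0.213496)
phase 2: p=-0.0082, T=0.364, ωT=1.091490, cosh=1.657213, sinh=1.321497; start (x,ẋ)=(-0.061121, 0.213496) → end (x,ẋ)=(-0.001813, 0.144102)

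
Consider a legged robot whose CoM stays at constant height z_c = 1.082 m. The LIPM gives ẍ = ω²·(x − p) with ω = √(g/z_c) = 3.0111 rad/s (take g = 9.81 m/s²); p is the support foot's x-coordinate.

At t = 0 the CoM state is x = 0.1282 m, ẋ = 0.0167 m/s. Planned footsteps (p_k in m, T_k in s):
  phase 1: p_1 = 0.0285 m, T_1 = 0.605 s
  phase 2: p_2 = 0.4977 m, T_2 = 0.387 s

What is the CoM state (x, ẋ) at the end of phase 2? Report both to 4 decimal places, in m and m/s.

phase 1: p=0.0285, T=0.605, ωT=1.821715, cosh=3.172102, sinh=3.010354; start (x,ẋ)=(0.128200, 0.016700) → end (x,ẋ)=(0.361454, 0.956702)
phase 2: p=0.4977, T=0.387, ωT=1.165296, cosh=1.759351, sinh=1.447520; start (x,ẋ)=(0.361454, 0.956702) → end (x,ẋ)=(0.717910, 1.089331)

x = 0.7179, ẋ = 1.0893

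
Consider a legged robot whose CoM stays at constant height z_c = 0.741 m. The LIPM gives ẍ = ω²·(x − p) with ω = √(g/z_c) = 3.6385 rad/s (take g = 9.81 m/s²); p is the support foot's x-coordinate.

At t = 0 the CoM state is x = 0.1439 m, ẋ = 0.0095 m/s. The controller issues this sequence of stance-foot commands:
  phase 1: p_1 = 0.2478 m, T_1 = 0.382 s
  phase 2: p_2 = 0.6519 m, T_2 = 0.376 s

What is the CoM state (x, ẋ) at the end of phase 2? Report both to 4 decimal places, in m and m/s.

phase 1: p=0.2478, T=0.382, ωT=1.389907, cosh=2.131788, sinh=1.882689; start (x,ẋ)=(0.143900, 0.009500) → end (x,ẋ)=(0.031223, -0.691480)
phase 2: p=0.6519, T=0.376, ωT=1.368076, cosh=2.091191, sinh=1.836595; start (x,ẋ)=(0.031223, -0.691480) → end (x,ẋ)=(-0.995091, -5.593661)

x = -0.9951, ẋ = -5.5937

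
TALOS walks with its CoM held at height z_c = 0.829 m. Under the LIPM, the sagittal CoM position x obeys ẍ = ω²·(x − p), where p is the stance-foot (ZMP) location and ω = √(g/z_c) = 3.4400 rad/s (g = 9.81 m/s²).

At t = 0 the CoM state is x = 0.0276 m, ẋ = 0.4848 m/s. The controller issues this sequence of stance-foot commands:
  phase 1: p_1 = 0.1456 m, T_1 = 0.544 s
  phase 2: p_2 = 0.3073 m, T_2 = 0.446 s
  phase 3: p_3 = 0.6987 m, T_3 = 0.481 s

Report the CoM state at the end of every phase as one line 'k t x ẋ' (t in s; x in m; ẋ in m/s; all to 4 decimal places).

1 0.5440 0.2002 0.3248
2 0.9900 0.2561 -0.0267
3 1.4710 -0.5209 -3.9095

phase 1: p=0.1456, T=0.544, ωT=1.871360, cosh=3.325520, sinh=3.171606; start (x,ẋ)=(0.027600, 0.484800) → end (x,ẋ)=(0.200164, 0.324794)
phase 2: p=0.3073, T=0.446, ωT=1.534240, cosh=2.426709, sinh=2.211090; start (x,ẋ)=(0.200164, 0.324794) → end (x,ẋ)=(0.256076, -0.026714)
phase 3: p=0.6987, T=0.481, ωT=1.654640, cosh=2.711179, sinh=2.520018; start (x,ẋ)=(0.256076, -0.026714) → end (x,ẋ)=(-0.520903, -3.909474)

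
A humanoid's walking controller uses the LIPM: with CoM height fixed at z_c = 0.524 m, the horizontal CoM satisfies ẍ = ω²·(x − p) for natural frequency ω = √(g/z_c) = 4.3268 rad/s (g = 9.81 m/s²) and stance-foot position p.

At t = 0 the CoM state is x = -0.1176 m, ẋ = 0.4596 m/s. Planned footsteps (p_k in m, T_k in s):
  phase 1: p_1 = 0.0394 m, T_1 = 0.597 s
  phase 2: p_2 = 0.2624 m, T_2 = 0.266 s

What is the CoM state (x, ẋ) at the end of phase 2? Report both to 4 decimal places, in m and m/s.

x = -1.1910, ẋ = -5.9559

phase 1: p=0.0394, T=0.597, ωT=2.583100, cosh=6.656823, sinh=6.581284; start (x,ẋ)=(-0.117600, 0.459600) → end (x,ẋ)=(-0.306646, -1.411240)
phase 2: p=0.2624, T=0.266, ωT=1.150929, cosh=1.738735, sinh=1.422392; start (x,ẋ)=(-0.306646, -1.411240) → end (x,ẋ)=(-1.190952, -5.955915)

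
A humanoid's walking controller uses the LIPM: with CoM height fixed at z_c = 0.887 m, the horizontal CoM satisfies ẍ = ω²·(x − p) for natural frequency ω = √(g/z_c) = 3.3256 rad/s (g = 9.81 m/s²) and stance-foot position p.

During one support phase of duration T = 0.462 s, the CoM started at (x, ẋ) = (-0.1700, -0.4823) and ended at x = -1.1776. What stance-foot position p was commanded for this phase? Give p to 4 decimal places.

ωT = 3.3256·0.462 = 1.536427; cosh(ωT) = 2.431551, sinh(ωT) = 2.216403
x(T) = p + (x₀−p)·cosh(ωT) + (ẋ₀/ω)·sinh(ωT) ⇒ p·(1 − cosh) = x(T) − x₀·cosh − (ẋ₀/ω)·sinh
numerator   = -1.1776 − (-0.1700)·2.431551 − (-0.4823/3.3256)·2.216403 = -0.442799
denominator = 1 − 2.431551 = -1.431551
p = -0.442799 / -1.431551 = 0.3093

p = 0.3093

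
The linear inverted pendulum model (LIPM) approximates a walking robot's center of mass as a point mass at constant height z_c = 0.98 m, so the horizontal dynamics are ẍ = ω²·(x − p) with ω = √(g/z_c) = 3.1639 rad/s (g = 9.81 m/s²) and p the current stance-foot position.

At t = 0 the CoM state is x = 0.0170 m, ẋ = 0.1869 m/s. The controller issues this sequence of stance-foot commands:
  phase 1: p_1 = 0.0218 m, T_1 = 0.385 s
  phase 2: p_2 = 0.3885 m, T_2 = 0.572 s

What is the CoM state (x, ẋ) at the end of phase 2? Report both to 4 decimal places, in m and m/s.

phase 1: p=0.0218, T=0.385, ωT=1.218101, cosh=1.838277, sinh=1.542486; start (x,ẋ)=(0.017000, 0.186900) → end (x,ẋ)=(0.104095, 0.320149)
phase 2: p=0.3885, T=0.572, ωT=1.809751, cosh=3.136310, sinh=2.972615; start (x,ẋ)=(0.104095, 0.320149) → end (x,ẋ)=(-0.202689, -1.670759)

x = -0.2027, ẋ = -1.6708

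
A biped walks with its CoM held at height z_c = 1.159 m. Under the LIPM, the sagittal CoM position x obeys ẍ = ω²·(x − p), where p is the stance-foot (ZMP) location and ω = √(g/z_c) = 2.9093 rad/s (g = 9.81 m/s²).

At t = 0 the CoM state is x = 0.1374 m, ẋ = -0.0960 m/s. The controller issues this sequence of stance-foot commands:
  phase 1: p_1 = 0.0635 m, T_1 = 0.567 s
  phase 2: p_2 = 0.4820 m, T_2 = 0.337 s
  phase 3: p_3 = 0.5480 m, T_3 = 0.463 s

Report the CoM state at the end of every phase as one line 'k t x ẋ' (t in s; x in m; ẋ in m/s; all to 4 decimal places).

1 0.5670 0.1802 0.2798
2 0.9040 0.1333 -0.5801
3 1.3670 -0.6608 -3.3540

phase 1: p=0.0635, T=0.567, ωT=1.649573, cosh=2.698445, sinh=2.506313; start (x,ẋ)=(0.137400, -0.096000) → end (x,ẋ)=(0.180213, 0.279800)
phase 2: p=0.4820, T=0.337, ωT=0.980434, cosh=1.520381, sinh=1.145232; start (x,ẋ)=(0.180213, 0.279800) → end (x,ẋ)=(0.133310, -0.580100)
phase 3: p=0.5480, T=0.463, ωT=1.347006, cosh=2.052955, sinh=1.792938; start (x,ẋ)=(0.133310, -0.580100) → end (x,ẋ)=(-0.660843, -3.354022)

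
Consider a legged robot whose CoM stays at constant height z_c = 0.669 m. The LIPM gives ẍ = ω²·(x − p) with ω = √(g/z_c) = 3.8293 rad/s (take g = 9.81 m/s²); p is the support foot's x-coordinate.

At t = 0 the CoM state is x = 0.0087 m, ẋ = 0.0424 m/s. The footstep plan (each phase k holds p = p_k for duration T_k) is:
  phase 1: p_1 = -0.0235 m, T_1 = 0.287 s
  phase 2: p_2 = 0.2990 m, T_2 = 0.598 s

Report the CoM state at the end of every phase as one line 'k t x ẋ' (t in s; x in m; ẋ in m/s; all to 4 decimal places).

phase 1: p=-0.0235, T=0.287, ωT=1.099009, cosh=1.667196, sinh=1.333995; start (x,ẋ)=(0.008700, 0.042400) → end (x,ẋ)=(0.044954, 0.235175)
phase 2: p=0.2990, T=0.598, ωT=2.289921, cosh=4.987718, sinh=4.886444; start (x,ẋ)=(0.044954, 0.235175) → end (x,ẋ)=(-0.668008, -3.580627)

1 0.2870 0.0450 0.2352
2 0.8850 -0.6680 -3.5806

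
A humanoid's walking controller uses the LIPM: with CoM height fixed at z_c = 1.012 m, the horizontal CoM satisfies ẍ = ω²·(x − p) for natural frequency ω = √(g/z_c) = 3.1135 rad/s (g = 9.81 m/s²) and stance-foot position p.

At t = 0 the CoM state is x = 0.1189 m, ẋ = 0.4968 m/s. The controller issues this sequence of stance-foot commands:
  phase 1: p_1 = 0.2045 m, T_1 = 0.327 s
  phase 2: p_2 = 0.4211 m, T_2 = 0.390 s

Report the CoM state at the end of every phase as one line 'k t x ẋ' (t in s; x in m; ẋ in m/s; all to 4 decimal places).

phase 1: p=0.2045, T=0.327, ωT=1.018115, cosh=1.564623, sinh=1.203348; start (x,ẋ)=(0.118900, 0.496800) → end (x,ẋ)=(0.262578, 0.456594)
phase 2: p=0.4211, T=0.390, ωT=1.214265, cosh=1.832373, sinh=1.535445; start (x,ẋ)=(0.262578, 0.456594) → end (x,ẋ)=(0.355802, 0.078820)

1 0.3270 0.2626 0.4566
2 0.7170 0.3558 0.0788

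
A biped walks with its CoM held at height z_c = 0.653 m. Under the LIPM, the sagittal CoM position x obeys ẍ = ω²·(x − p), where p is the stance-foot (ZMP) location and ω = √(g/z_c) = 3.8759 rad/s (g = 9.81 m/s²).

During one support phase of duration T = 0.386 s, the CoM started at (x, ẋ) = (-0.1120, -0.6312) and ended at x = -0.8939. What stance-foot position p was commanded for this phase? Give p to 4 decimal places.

ωT = 3.8759·0.386 = 1.496097; cosh(ωT) = 2.344118, sinh(ωT) = 2.120115
x(T) = p + (x₀−p)·cosh(ωT) + (ẋ₀/ω)·sinh(ωT) ⇒ p·(1 − cosh) = x(T) − x₀·cosh − (ẋ₀/ω)·sinh
numerator   = -0.8939 − (-0.1120)·2.344118 − (-0.6312/3.8759)·2.120115 = -0.286093
denominator = 1 − 2.344118 = -1.344118
p = -0.286093 / -1.344118 = 0.2128

p = 0.2128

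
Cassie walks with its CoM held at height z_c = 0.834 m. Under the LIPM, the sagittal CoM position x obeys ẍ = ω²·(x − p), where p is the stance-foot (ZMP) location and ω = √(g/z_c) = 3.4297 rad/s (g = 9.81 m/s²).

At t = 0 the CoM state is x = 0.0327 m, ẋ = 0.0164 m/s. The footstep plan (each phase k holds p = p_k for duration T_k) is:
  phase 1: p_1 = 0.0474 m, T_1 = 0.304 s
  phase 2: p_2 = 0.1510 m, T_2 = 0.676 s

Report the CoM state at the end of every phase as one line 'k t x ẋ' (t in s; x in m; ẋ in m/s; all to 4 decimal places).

phase 1: p=0.0474, T=0.304, ωT=1.042629, cosh=1.594595, sinh=1.242069; start (x,ẋ)=(0.032700, 0.016400) → end (x,ẋ)=(0.029899, -0.036470)
phase 2: p=0.1510, T=0.676, ωT=2.318477, cosh=5.129307, sinh=5.030884; start (x,ẋ)=(0.029899, -0.036470) → end (x,ẋ)=(-0.523661, -2.276596)

1 0.3040 0.0299 -0.0365
2 0.9800 -0.5237 -2.2766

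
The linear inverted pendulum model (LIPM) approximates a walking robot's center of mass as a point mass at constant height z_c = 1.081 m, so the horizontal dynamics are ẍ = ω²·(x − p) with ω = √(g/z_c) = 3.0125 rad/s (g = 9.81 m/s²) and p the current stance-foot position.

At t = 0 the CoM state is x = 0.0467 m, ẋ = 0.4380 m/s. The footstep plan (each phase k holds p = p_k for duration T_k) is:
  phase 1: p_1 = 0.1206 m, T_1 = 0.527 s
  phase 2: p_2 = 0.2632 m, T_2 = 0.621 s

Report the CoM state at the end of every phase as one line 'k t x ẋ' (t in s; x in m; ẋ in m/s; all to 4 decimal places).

phase 1: p=0.1206, T=0.527, ωT=1.587588, cosh=2.548176, sinh=2.343757; start (x,ẋ)=(0.046700, 0.438000) → end (x,ẋ)=(0.273059, 0.594325)
phase 2: p=0.2632, T=0.621, ωT=1.870763, cosh=3.323626, sinh=3.169620; start (x,ẋ)=(0.273059, 0.594325) → end (x,ẋ)=(0.921288, 2.069447)

1 0.5270 0.2731 0.5943
2 1.1480 0.9213 2.0694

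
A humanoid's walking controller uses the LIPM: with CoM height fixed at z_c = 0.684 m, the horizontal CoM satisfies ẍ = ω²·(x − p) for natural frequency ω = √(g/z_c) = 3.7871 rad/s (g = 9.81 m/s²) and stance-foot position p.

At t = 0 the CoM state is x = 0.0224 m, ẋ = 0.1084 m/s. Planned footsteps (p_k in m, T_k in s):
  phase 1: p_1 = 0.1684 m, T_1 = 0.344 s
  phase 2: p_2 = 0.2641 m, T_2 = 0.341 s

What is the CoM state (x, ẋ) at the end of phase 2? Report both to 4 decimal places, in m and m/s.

phase 1: p=0.1684, T=0.344, ωT=1.302762, cosh=1.975613, sinh=1.703833; start (x,ẋ)=(0.022400, 0.108400) → end (x,ẋ)=(-0.071270, -0.727921)
phase 2: p=0.2641, T=0.341, ωT=1.291401, cosh=1.956383, sinh=1.681497; start (x,ẋ)=(-0.071270, -0.727921) → end (x,ẋ)=(-0.715214, -3.559728)

x = -0.7152, ẋ = -3.5597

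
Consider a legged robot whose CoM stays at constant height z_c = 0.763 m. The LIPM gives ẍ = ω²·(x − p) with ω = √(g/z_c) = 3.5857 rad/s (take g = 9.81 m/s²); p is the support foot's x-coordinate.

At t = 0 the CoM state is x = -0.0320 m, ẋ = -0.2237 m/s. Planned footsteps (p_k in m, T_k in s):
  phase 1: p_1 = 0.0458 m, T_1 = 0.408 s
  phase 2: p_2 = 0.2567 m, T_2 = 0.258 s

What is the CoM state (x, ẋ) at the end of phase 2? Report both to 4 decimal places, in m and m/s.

phase 1: p=0.0458, T=0.408, ωT=1.462966, cosh=2.275148, sinh=2.043600; start (x,ẋ)=(-0.032000, -0.223700) → end (x,ẋ)=(-0.258700, -1.079049)
phase 2: p=0.2567, T=0.258, ωT=0.925111, cosh=1.459317, sinh=1.062830; start (x,ẋ)=(-0.258700, -1.079049) → end (x,ẋ)=(-0.815271, -3.538858)

x = -0.8153, ẋ = -3.5389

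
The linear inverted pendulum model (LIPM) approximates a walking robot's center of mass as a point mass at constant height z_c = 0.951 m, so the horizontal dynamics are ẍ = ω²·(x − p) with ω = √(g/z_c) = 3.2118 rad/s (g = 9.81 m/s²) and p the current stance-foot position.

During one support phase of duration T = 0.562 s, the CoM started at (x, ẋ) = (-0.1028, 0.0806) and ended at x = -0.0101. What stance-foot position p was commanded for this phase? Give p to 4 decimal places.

ωT = 3.2118·0.562 = 1.805032; cosh(ωT) = 3.122316, sinh(ωT) = 2.957847
x(T) = p + (x₀−p)·cosh(ωT) + (ẋ₀/ω)·sinh(ωT) ⇒ p·(1 − cosh) = x(T) − x₀·cosh − (ẋ₀/ω)·sinh
numerator   = -0.0101 − (-0.1028)·3.122316 − (0.0806/3.2118)·2.957847 = 0.236647
denominator = 1 − 3.122316 = -2.122316
p = 0.236647 / -2.122316 = -0.1115

p = -0.1115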